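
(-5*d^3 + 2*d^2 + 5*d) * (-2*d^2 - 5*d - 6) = 10*d^5 + 21*d^4 + 10*d^3 - 37*d^2 - 30*d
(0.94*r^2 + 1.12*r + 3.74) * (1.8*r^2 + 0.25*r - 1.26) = 1.692*r^4 + 2.251*r^3 + 5.8276*r^2 - 0.4762*r - 4.7124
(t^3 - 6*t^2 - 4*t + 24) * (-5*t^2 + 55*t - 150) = -5*t^5 + 85*t^4 - 460*t^3 + 560*t^2 + 1920*t - 3600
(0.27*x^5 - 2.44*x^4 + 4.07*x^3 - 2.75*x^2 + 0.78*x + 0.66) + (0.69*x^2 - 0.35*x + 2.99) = 0.27*x^5 - 2.44*x^4 + 4.07*x^3 - 2.06*x^2 + 0.43*x + 3.65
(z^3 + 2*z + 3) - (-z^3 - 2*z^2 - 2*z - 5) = 2*z^3 + 2*z^2 + 4*z + 8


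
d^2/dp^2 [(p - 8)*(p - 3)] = 2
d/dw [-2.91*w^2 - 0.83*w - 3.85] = -5.82*w - 0.83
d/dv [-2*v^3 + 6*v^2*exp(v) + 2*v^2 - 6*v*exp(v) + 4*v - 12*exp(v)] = 6*v^2*exp(v) - 6*v^2 + 6*v*exp(v) + 4*v - 18*exp(v) + 4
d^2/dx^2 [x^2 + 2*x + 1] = 2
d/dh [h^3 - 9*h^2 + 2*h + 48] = 3*h^2 - 18*h + 2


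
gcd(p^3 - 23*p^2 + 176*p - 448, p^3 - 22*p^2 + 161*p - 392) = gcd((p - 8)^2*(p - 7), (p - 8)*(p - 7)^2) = p^2 - 15*p + 56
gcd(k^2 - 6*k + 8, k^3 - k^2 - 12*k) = k - 4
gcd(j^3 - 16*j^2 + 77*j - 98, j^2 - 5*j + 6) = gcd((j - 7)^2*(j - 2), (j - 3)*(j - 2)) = j - 2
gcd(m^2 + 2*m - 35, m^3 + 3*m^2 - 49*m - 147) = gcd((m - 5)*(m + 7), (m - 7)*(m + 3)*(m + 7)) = m + 7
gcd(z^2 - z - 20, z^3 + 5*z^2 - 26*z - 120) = z^2 - z - 20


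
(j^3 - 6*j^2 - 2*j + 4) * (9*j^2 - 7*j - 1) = 9*j^5 - 61*j^4 + 23*j^3 + 56*j^2 - 26*j - 4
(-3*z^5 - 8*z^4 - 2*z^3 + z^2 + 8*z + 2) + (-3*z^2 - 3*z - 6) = -3*z^5 - 8*z^4 - 2*z^3 - 2*z^2 + 5*z - 4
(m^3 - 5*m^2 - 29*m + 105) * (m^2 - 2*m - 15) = m^5 - 7*m^4 - 34*m^3 + 238*m^2 + 225*m - 1575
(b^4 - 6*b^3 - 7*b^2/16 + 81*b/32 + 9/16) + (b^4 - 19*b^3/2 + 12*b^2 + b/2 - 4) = 2*b^4 - 31*b^3/2 + 185*b^2/16 + 97*b/32 - 55/16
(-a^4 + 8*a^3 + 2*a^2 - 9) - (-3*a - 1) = -a^4 + 8*a^3 + 2*a^2 + 3*a - 8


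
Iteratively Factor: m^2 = (m)*(m)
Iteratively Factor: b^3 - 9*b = (b - 3)*(b^2 + 3*b) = (b - 3)*(b + 3)*(b)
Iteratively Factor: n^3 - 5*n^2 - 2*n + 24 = (n - 3)*(n^2 - 2*n - 8) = (n - 4)*(n - 3)*(n + 2)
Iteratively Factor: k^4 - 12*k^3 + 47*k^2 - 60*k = (k - 4)*(k^3 - 8*k^2 + 15*k) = k*(k - 4)*(k^2 - 8*k + 15) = k*(k - 4)*(k - 3)*(k - 5)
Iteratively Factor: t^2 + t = (t)*(t + 1)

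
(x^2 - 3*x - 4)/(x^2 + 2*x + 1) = (x - 4)/(x + 1)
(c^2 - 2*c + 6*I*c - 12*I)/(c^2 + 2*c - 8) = (c + 6*I)/(c + 4)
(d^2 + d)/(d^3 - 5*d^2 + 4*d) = (d + 1)/(d^2 - 5*d + 4)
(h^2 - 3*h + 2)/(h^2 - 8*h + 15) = (h^2 - 3*h + 2)/(h^2 - 8*h + 15)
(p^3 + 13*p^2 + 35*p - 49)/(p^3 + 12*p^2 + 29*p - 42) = (p + 7)/(p + 6)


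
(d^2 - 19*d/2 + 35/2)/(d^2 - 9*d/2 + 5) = (d - 7)/(d - 2)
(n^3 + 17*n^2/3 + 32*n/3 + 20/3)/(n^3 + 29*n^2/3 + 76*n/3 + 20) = (n + 2)/(n + 6)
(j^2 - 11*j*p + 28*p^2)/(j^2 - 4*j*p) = (j - 7*p)/j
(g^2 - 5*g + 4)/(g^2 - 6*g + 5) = (g - 4)/(g - 5)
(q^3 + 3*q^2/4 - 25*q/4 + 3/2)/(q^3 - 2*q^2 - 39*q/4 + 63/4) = (4*q^2 - 9*q + 2)/(4*q^2 - 20*q + 21)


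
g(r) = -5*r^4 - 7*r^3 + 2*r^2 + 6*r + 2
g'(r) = -20*r^3 - 21*r^2 + 4*r + 6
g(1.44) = -27.61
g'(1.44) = -91.51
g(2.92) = -501.20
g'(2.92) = -659.32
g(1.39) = -23.26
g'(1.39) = -82.73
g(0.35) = 3.97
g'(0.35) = 3.97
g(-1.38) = -2.21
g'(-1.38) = 13.05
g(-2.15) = -38.92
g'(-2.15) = 99.10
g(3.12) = -646.20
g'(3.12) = -793.37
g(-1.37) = -2.08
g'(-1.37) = 12.53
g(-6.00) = -4930.00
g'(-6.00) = 3546.00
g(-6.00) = -4930.00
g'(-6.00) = 3546.00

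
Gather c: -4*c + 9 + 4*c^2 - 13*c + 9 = 4*c^2 - 17*c + 18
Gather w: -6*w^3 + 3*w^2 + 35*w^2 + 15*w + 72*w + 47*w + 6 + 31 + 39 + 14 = -6*w^3 + 38*w^2 + 134*w + 90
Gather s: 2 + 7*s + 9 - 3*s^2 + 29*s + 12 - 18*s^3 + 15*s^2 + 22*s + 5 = -18*s^3 + 12*s^2 + 58*s + 28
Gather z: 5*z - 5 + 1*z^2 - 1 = z^2 + 5*z - 6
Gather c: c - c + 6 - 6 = 0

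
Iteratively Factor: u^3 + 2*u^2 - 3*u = (u - 1)*(u^2 + 3*u) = u*(u - 1)*(u + 3)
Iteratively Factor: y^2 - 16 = (y + 4)*(y - 4)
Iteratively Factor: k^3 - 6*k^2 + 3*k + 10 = (k - 2)*(k^2 - 4*k - 5) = (k - 2)*(k + 1)*(k - 5)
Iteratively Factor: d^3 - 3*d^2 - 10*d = (d - 5)*(d^2 + 2*d) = d*(d - 5)*(d + 2)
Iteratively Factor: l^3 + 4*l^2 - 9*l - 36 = (l + 4)*(l^2 - 9) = (l - 3)*(l + 4)*(l + 3)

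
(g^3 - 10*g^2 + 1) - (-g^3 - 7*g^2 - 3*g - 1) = 2*g^3 - 3*g^2 + 3*g + 2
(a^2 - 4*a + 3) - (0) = a^2 - 4*a + 3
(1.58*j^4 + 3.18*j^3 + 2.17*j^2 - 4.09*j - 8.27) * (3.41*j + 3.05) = 5.3878*j^5 + 15.6628*j^4 + 17.0987*j^3 - 7.3284*j^2 - 40.6752*j - 25.2235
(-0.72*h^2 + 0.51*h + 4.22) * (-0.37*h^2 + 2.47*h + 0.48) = 0.2664*h^4 - 1.9671*h^3 - 0.6473*h^2 + 10.6682*h + 2.0256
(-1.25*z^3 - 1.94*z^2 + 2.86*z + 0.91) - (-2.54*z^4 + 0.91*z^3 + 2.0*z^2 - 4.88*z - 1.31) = 2.54*z^4 - 2.16*z^3 - 3.94*z^2 + 7.74*z + 2.22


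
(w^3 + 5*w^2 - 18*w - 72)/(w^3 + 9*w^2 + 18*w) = (w - 4)/w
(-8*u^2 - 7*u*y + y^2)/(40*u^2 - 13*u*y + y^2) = (u + y)/(-5*u + y)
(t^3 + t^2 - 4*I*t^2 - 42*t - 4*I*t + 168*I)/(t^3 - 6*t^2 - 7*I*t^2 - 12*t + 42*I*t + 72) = (t + 7)/(t - 3*I)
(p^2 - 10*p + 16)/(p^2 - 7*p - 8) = (p - 2)/(p + 1)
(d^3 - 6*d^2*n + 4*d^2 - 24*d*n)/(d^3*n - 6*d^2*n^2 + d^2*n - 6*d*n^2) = (d + 4)/(n*(d + 1))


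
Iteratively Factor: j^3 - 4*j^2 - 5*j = (j)*(j^2 - 4*j - 5) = j*(j + 1)*(j - 5)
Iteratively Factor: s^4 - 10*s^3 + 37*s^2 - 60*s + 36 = (s - 3)*(s^3 - 7*s^2 + 16*s - 12) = (s - 3)*(s - 2)*(s^2 - 5*s + 6) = (s - 3)*(s - 2)^2*(s - 3)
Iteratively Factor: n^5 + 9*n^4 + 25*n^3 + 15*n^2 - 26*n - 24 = (n - 1)*(n^4 + 10*n^3 + 35*n^2 + 50*n + 24) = (n - 1)*(n + 1)*(n^3 + 9*n^2 + 26*n + 24) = (n - 1)*(n + 1)*(n + 2)*(n^2 + 7*n + 12) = (n - 1)*(n + 1)*(n + 2)*(n + 4)*(n + 3)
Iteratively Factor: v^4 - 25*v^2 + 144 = (v + 4)*(v^3 - 4*v^2 - 9*v + 36) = (v + 3)*(v + 4)*(v^2 - 7*v + 12) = (v - 3)*(v + 3)*(v + 4)*(v - 4)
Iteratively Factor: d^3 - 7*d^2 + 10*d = (d - 5)*(d^2 - 2*d) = d*(d - 5)*(d - 2)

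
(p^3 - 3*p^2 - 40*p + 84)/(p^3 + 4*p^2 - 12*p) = (p - 7)/p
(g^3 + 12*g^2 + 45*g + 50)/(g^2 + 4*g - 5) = (g^2 + 7*g + 10)/(g - 1)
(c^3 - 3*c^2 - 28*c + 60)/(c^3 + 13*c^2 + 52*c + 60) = (c^2 - 8*c + 12)/(c^2 + 8*c + 12)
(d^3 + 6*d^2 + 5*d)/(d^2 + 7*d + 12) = d*(d^2 + 6*d + 5)/(d^2 + 7*d + 12)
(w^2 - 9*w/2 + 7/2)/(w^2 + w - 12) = (w^2 - 9*w/2 + 7/2)/(w^2 + w - 12)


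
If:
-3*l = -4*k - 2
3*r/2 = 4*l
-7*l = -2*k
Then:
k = -7/11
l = -2/11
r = -16/33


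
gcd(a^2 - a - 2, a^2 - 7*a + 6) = 1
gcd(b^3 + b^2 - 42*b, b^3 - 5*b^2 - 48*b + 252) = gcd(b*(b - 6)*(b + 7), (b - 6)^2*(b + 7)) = b^2 + b - 42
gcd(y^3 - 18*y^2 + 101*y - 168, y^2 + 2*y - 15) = y - 3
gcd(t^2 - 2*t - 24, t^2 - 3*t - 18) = t - 6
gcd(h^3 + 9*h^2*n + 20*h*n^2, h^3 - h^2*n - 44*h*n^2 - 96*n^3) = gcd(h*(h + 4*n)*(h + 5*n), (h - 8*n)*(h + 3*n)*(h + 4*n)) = h + 4*n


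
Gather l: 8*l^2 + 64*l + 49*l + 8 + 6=8*l^2 + 113*l + 14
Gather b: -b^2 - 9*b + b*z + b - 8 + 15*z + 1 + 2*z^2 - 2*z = -b^2 + b*(z - 8) + 2*z^2 + 13*z - 7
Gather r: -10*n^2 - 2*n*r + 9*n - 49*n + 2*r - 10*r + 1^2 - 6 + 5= -10*n^2 - 40*n + r*(-2*n - 8)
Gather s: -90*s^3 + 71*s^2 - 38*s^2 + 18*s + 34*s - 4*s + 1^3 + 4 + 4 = -90*s^3 + 33*s^2 + 48*s + 9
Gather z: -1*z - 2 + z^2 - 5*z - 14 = z^2 - 6*z - 16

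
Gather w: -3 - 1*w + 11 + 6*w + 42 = 5*w + 50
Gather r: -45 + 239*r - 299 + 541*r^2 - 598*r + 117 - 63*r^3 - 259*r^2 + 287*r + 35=-63*r^3 + 282*r^2 - 72*r - 192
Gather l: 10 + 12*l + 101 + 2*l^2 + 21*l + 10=2*l^2 + 33*l + 121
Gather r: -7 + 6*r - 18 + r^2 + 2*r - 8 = r^2 + 8*r - 33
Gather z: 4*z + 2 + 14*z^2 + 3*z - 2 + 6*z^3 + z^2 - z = 6*z^3 + 15*z^2 + 6*z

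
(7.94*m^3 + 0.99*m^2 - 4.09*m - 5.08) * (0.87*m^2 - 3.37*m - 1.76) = 6.9078*m^5 - 25.8965*m^4 - 20.869*m^3 + 7.6213*m^2 + 24.318*m + 8.9408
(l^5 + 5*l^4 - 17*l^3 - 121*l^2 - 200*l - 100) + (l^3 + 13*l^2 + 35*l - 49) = l^5 + 5*l^4 - 16*l^3 - 108*l^2 - 165*l - 149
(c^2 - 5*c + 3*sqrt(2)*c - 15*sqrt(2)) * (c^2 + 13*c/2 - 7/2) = c^4 + 3*c^3/2 + 3*sqrt(2)*c^3 - 36*c^2 + 9*sqrt(2)*c^2/2 - 108*sqrt(2)*c + 35*c/2 + 105*sqrt(2)/2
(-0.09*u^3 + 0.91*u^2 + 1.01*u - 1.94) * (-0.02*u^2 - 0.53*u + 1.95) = 0.0018*u^5 + 0.0295*u^4 - 0.678*u^3 + 1.278*u^2 + 2.9977*u - 3.783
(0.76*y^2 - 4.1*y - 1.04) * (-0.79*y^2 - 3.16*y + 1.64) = -0.6004*y^4 + 0.8374*y^3 + 15.024*y^2 - 3.4376*y - 1.7056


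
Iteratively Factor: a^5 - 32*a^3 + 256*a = (a - 4)*(a^4 + 4*a^3 - 16*a^2 - 64*a) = (a - 4)*(a + 4)*(a^3 - 16*a) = (a - 4)^2*(a + 4)*(a^2 + 4*a) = a*(a - 4)^2*(a + 4)*(a + 4)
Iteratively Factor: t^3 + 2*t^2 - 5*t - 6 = (t + 3)*(t^2 - t - 2) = (t + 1)*(t + 3)*(t - 2)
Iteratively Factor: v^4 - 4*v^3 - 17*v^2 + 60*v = (v)*(v^3 - 4*v^2 - 17*v + 60) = v*(v + 4)*(v^2 - 8*v + 15) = v*(v - 5)*(v + 4)*(v - 3)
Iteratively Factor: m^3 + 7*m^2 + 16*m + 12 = (m + 2)*(m^2 + 5*m + 6) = (m + 2)*(m + 3)*(m + 2)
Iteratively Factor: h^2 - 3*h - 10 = (h + 2)*(h - 5)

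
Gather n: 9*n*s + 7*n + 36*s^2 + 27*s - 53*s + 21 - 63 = n*(9*s + 7) + 36*s^2 - 26*s - 42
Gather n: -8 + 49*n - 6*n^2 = -6*n^2 + 49*n - 8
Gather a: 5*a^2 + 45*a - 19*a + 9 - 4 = 5*a^2 + 26*a + 5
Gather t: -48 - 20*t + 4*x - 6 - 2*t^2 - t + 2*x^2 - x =-2*t^2 - 21*t + 2*x^2 + 3*x - 54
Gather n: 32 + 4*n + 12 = 4*n + 44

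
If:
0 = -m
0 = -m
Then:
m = 0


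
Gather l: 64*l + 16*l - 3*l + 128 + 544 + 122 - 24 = 77*l + 770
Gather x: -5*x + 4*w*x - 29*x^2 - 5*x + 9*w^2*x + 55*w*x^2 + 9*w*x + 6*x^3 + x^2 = 6*x^3 + x^2*(55*w - 28) + x*(9*w^2 + 13*w - 10)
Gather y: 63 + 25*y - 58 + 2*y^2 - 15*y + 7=2*y^2 + 10*y + 12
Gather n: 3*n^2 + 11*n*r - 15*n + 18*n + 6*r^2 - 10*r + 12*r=3*n^2 + n*(11*r + 3) + 6*r^2 + 2*r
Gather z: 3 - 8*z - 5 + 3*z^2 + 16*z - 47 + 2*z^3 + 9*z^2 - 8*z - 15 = 2*z^3 + 12*z^2 - 64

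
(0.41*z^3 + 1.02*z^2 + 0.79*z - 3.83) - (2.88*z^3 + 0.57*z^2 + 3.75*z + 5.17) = -2.47*z^3 + 0.45*z^2 - 2.96*z - 9.0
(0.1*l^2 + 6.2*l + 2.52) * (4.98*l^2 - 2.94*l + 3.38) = 0.498*l^4 + 30.582*l^3 - 5.3404*l^2 + 13.5472*l + 8.5176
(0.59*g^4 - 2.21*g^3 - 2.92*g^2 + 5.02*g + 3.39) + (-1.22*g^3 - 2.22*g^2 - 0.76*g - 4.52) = 0.59*g^4 - 3.43*g^3 - 5.14*g^2 + 4.26*g - 1.13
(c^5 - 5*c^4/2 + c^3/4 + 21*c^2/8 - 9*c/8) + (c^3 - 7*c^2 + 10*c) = c^5 - 5*c^4/2 + 5*c^3/4 - 35*c^2/8 + 71*c/8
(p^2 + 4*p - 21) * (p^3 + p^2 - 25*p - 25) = p^5 + 5*p^4 - 42*p^3 - 146*p^2 + 425*p + 525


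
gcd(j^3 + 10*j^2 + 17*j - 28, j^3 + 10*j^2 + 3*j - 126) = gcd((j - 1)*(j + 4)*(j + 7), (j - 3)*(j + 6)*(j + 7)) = j + 7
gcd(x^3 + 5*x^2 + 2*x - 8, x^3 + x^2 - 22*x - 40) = x^2 + 6*x + 8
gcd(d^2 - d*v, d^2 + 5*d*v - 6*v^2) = -d + v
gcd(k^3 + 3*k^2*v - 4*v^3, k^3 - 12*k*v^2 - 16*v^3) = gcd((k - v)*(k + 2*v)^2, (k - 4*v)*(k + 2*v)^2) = k^2 + 4*k*v + 4*v^2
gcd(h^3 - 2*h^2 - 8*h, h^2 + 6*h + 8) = h + 2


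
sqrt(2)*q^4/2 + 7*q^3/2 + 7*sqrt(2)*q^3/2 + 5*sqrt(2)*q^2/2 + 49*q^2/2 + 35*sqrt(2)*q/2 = q*(q + 7)*(q + 5*sqrt(2)/2)*(sqrt(2)*q/2 + 1)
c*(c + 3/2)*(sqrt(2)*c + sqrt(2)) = sqrt(2)*c^3 + 5*sqrt(2)*c^2/2 + 3*sqrt(2)*c/2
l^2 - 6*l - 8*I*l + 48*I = (l - 6)*(l - 8*I)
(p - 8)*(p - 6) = p^2 - 14*p + 48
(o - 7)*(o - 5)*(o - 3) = o^3 - 15*o^2 + 71*o - 105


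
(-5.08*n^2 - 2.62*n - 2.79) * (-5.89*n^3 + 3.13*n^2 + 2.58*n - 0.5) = 29.9212*n^5 - 0.4686*n^4 - 4.8739*n^3 - 12.9523*n^2 - 5.8882*n + 1.395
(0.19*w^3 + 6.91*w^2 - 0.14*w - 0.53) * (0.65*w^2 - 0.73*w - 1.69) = 0.1235*w^5 + 4.3528*w^4 - 5.4564*w^3 - 11.9202*w^2 + 0.6235*w + 0.8957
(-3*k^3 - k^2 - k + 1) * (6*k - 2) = -18*k^4 - 4*k^2 + 8*k - 2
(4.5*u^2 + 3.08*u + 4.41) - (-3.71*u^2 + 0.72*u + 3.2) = 8.21*u^2 + 2.36*u + 1.21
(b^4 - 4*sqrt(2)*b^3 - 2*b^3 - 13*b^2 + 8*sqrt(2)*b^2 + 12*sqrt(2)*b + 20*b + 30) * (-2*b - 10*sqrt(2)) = -2*b^5 - 2*sqrt(2)*b^4 + 4*b^4 + 4*sqrt(2)*b^3 + 106*b^3 - 200*b^2 + 106*sqrt(2)*b^2 - 300*b - 200*sqrt(2)*b - 300*sqrt(2)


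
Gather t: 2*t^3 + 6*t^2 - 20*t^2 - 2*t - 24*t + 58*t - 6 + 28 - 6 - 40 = 2*t^3 - 14*t^2 + 32*t - 24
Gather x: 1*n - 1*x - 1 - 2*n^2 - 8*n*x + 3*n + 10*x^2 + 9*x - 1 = -2*n^2 + 4*n + 10*x^2 + x*(8 - 8*n) - 2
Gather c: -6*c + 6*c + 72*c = 72*c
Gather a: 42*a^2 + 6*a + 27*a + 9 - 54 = 42*a^2 + 33*a - 45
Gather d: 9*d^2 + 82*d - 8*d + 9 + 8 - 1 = 9*d^2 + 74*d + 16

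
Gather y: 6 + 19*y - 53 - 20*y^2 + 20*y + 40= -20*y^2 + 39*y - 7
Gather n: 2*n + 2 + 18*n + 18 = 20*n + 20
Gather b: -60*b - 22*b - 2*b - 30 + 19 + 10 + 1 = -84*b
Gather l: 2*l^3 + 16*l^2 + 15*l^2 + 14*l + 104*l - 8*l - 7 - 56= 2*l^3 + 31*l^2 + 110*l - 63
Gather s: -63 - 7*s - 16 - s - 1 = -8*s - 80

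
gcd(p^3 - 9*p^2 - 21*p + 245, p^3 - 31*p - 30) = p + 5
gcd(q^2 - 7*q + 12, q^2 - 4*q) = q - 4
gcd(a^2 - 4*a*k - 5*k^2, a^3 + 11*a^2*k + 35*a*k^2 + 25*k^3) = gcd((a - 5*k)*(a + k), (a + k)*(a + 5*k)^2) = a + k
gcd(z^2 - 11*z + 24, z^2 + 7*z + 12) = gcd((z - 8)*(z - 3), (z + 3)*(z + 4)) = 1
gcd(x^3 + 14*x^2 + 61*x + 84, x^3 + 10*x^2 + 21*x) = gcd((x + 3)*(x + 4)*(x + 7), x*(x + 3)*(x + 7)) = x^2 + 10*x + 21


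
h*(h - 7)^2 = h^3 - 14*h^2 + 49*h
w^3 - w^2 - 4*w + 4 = (w - 2)*(w - 1)*(w + 2)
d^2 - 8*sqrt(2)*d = d*(d - 8*sqrt(2))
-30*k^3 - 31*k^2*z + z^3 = (-6*k + z)*(k + z)*(5*k + z)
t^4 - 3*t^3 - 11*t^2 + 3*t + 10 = (t - 5)*(t - 1)*(t + 1)*(t + 2)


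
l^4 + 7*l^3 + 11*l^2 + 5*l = l*(l + 1)^2*(l + 5)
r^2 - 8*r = r*(r - 8)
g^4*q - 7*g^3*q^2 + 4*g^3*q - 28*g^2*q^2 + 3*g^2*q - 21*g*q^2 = g*(g + 3)*(g - 7*q)*(g*q + q)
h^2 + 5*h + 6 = (h + 2)*(h + 3)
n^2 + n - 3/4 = (n - 1/2)*(n + 3/2)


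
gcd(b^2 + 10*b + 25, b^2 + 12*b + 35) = b + 5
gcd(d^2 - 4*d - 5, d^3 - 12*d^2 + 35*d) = d - 5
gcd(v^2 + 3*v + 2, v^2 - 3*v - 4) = v + 1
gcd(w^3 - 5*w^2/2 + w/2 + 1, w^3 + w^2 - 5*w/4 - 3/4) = w^2 - w/2 - 1/2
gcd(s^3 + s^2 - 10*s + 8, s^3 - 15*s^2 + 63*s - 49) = s - 1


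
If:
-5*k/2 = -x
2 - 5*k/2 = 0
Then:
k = 4/5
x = 2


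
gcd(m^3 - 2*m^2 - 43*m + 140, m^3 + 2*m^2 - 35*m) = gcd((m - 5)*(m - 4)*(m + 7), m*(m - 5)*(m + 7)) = m^2 + 2*m - 35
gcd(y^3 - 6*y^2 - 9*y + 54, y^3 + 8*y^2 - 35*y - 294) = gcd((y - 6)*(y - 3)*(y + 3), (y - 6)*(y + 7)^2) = y - 6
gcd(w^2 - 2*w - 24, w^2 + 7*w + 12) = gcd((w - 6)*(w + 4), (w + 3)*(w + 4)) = w + 4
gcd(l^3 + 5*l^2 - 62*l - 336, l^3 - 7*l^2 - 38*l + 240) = l^2 - 2*l - 48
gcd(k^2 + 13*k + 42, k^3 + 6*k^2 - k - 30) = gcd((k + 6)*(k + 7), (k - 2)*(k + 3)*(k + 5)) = 1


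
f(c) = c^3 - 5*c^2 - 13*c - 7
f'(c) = 3*c^2 - 10*c - 13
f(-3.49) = -65.04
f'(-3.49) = 58.44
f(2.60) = -57.02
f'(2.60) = -18.72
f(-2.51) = -21.68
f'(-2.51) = 31.00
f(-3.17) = -47.89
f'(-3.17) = 48.85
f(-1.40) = -1.34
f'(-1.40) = 6.88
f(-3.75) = -81.30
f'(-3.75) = 66.69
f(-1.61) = -3.20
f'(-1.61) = 10.88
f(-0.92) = -0.05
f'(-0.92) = -1.26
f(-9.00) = -1024.00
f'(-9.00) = 320.00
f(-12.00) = -2299.00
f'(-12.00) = 539.00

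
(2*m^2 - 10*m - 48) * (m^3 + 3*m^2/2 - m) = 2*m^5 - 7*m^4 - 65*m^3 - 62*m^2 + 48*m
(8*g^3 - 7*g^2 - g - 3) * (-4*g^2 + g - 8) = -32*g^5 + 36*g^4 - 67*g^3 + 67*g^2 + 5*g + 24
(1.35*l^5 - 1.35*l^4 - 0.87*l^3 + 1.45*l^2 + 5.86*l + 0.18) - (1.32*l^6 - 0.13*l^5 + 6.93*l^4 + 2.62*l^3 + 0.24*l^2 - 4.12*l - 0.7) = -1.32*l^6 + 1.48*l^5 - 8.28*l^4 - 3.49*l^3 + 1.21*l^2 + 9.98*l + 0.88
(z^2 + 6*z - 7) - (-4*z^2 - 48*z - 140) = 5*z^2 + 54*z + 133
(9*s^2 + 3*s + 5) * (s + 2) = 9*s^3 + 21*s^2 + 11*s + 10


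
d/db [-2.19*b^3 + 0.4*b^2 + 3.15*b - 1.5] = -6.57*b^2 + 0.8*b + 3.15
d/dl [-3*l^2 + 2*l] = 2 - 6*l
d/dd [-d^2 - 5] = -2*d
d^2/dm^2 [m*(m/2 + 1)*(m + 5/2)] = 3*m + 9/2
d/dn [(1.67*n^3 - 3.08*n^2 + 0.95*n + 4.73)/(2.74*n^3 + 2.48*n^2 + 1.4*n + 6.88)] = (12.5808*n^4 - 0.530000000000001*n^3 - 11.0798*n^2 - 65.8416*n - 0.0860000000000003)/(7.5076*n^6 + 13.5904*n^5 + 13.8224*n^4 + 44.6464*n^3 + 36.0848*n^2 + 19.264*n + 47.3344)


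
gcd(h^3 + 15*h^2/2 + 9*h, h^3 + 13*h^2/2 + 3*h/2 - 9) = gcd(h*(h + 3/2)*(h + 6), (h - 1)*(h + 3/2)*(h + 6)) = h^2 + 15*h/2 + 9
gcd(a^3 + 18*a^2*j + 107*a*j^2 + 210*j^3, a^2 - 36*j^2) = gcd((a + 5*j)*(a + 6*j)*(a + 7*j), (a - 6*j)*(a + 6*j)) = a + 6*j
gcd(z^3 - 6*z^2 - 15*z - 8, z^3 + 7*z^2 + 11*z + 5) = z^2 + 2*z + 1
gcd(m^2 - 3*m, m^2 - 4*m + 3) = m - 3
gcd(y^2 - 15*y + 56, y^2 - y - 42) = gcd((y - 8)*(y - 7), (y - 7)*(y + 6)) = y - 7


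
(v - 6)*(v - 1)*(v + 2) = v^3 - 5*v^2 - 8*v + 12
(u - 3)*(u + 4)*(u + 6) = u^3 + 7*u^2 - 6*u - 72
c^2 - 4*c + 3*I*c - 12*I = (c - 4)*(c + 3*I)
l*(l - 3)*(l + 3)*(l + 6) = l^4 + 6*l^3 - 9*l^2 - 54*l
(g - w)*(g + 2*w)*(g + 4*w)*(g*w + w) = g^4*w + 5*g^3*w^2 + g^3*w + 2*g^2*w^3 + 5*g^2*w^2 - 8*g*w^4 + 2*g*w^3 - 8*w^4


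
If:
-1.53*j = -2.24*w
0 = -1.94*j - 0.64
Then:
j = -0.33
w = -0.23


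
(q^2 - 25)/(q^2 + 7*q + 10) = (q - 5)/(q + 2)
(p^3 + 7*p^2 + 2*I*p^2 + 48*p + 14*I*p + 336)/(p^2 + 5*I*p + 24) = (p^2 + p*(7 - 6*I) - 42*I)/(p - 3*I)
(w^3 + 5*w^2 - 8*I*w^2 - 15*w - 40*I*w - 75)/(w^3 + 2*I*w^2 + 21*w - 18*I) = (w^2 + 5*w*(1 - I) - 25*I)/(w^2 + 5*I*w + 6)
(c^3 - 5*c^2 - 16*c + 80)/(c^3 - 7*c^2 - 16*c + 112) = (c - 5)/(c - 7)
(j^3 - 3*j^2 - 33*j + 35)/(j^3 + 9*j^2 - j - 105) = (j^2 - 8*j + 7)/(j^2 + 4*j - 21)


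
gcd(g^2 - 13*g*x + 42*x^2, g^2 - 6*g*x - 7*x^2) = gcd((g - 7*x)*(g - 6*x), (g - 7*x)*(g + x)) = -g + 7*x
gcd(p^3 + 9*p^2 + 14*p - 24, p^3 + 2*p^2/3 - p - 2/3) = p - 1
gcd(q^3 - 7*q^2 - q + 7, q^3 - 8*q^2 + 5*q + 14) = q^2 - 6*q - 7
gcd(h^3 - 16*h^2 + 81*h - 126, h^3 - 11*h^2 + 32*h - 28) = h - 7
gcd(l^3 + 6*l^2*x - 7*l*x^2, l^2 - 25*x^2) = 1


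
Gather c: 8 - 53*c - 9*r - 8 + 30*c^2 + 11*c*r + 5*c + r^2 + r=30*c^2 + c*(11*r - 48) + r^2 - 8*r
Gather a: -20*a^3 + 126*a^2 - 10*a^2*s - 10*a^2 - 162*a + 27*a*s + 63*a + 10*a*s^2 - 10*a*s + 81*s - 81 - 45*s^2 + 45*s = -20*a^3 + a^2*(116 - 10*s) + a*(10*s^2 + 17*s - 99) - 45*s^2 + 126*s - 81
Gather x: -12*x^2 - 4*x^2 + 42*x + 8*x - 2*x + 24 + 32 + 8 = -16*x^2 + 48*x + 64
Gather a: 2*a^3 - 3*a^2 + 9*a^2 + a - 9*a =2*a^3 + 6*a^2 - 8*a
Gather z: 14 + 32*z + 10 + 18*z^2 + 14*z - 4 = 18*z^2 + 46*z + 20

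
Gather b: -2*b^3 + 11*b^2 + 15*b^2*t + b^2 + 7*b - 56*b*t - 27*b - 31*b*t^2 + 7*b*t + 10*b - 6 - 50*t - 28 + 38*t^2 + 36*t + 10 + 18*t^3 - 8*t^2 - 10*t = -2*b^3 + b^2*(15*t + 12) + b*(-31*t^2 - 49*t - 10) + 18*t^3 + 30*t^2 - 24*t - 24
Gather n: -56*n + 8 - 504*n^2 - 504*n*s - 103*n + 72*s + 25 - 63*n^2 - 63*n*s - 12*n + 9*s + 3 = -567*n^2 + n*(-567*s - 171) + 81*s + 36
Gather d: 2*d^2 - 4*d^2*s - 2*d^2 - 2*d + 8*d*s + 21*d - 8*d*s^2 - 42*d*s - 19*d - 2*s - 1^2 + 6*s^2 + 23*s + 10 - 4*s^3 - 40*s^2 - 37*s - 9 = -4*d^2*s + d*(-8*s^2 - 34*s) - 4*s^3 - 34*s^2 - 16*s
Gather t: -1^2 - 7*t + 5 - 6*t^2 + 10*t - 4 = -6*t^2 + 3*t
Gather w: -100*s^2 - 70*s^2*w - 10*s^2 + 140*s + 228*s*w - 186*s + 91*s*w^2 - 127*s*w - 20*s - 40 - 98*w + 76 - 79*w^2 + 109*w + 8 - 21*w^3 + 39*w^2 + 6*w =-110*s^2 - 66*s - 21*w^3 + w^2*(91*s - 40) + w*(-70*s^2 + 101*s + 17) + 44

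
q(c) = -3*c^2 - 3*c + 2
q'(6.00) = -39.00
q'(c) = -6*c - 3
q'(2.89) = -20.34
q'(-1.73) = 7.38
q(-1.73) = -1.79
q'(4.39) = -29.34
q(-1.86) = -2.80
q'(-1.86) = 8.16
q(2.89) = -31.73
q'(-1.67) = 7.02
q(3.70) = -50.17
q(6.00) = -124.00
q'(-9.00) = 51.00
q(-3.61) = -26.27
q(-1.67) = -1.36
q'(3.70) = -25.20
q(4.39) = -68.99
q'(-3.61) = 18.66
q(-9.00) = -214.00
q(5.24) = -96.09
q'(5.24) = -34.44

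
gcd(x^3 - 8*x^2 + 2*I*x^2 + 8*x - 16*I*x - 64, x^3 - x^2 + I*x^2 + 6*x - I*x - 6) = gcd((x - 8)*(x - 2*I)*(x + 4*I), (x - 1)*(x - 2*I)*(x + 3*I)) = x - 2*I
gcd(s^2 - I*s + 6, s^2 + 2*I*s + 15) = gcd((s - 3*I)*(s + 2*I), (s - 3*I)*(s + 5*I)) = s - 3*I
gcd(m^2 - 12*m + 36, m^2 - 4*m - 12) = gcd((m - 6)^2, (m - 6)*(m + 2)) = m - 6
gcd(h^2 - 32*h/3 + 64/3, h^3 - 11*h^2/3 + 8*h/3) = h - 8/3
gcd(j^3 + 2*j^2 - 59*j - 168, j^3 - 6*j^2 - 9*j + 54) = j + 3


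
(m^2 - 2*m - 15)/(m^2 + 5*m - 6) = (m^2 - 2*m - 15)/(m^2 + 5*m - 6)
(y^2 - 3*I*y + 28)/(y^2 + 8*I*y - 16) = (y - 7*I)/(y + 4*I)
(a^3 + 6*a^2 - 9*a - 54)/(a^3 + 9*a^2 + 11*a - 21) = (a^2 + 3*a - 18)/(a^2 + 6*a - 7)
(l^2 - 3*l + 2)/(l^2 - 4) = (l - 1)/(l + 2)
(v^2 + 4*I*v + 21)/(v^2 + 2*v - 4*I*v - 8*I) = (v^2 + 4*I*v + 21)/(v^2 + v*(2 - 4*I) - 8*I)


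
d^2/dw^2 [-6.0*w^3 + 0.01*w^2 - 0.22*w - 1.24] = 0.02 - 36.0*w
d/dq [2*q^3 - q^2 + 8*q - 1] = 6*q^2 - 2*q + 8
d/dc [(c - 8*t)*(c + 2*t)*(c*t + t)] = t*(3*c^2 - 12*c*t + 2*c - 16*t^2 - 6*t)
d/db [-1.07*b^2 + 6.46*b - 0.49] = 6.46 - 2.14*b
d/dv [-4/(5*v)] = 4/(5*v^2)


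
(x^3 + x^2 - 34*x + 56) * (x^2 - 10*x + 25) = x^5 - 9*x^4 - 19*x^3 + 421*x^2 - 1410*x + 1400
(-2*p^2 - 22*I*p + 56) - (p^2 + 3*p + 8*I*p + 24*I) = -3*p^2 - 3*p - 30*I*p + 56 - 24*I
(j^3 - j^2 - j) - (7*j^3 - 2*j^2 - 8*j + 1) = -6*j^3 + j^2 + 7*j - 1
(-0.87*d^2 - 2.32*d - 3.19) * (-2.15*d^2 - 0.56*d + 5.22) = 1.8705*d^4 + 5.4752*d^3 + 3.6163*d^2 - 10.324*d - 16.6518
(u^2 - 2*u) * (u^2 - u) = u^4 - 3*u^3 + 2*u^2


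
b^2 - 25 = (b - 5)*(b + 5)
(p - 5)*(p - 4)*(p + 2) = p^3 - 7*p^2 + 2*p + 40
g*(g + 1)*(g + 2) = g^3 + 3*g^2 + 2*g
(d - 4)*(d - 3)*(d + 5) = d^3 - 2*d^2 - 23*d + 60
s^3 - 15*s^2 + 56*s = s*(s - 8)*(s - 7)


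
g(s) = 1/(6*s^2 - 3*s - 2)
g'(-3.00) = 0.01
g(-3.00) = 0.02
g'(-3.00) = 0.01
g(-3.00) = 0.02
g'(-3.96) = 0.00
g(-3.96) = 0.01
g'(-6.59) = 0.00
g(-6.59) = 0.00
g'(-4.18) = 0.00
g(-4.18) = 0.01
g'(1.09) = -2.92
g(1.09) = 0.54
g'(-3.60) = 0.01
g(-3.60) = 0.01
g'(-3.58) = 0.01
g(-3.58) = 0.01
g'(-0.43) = 51.15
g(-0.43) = 2.50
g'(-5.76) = 0.00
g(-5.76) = 0.00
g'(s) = (3 - 12*s)/(6*s^2 - 3*s - 2)^2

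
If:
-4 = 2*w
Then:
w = -2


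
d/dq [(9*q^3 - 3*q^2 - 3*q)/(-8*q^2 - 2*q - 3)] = 9*(-8*q^4 - 4*q^3 - 11*q^2 + 2*q + 1)/(64*q^4 + 32*q^3 + 52*q^2 + 12*q + 9)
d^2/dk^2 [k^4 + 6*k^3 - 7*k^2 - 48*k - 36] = 12*k^2 + 36*k - 14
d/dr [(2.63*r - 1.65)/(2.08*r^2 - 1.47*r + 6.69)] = (-5.4704*r^2 + 6.864*r + 15.1692)/(4.3264*r^4 - 6.1152*r^3 + 29.9913*r^2 - 19.6686*r + 44.7561)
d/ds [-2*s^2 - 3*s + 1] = -4*s - 3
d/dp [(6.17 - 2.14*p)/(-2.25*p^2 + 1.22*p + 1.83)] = (-4.815*p^2 + 27.765*p - 11.4436)/(5.0625*p^4 - 5.49*p^3 - 6.7466*p^2 + 4.4652*p + 3.3489)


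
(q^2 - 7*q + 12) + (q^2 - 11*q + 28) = 2*q^2 - 18*q + 40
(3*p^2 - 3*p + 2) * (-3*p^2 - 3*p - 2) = -9*p^4 - 3*p^2 - 4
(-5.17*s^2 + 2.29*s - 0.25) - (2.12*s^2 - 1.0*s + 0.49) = -7.29*s^2 + 3.29*s - 0.74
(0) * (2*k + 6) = 0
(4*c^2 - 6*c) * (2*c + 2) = 8*c^3 - 4*c^2 - 12*c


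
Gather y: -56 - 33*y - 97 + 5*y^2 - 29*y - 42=5*y^2 - 62*y - 195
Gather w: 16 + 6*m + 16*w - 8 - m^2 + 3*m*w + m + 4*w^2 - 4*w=-m^2 + 7*m + 4*w^2 + w*(3*m + 12) + 8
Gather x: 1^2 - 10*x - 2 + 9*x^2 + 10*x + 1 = 9*x^2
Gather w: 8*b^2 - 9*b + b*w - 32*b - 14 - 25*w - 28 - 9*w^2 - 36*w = 8*b^2 - 41*b - 9*w^2 + w*(b - 61) - 42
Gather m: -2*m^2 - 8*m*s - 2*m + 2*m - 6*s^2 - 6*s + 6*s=-2*m^2 - 8*m*s - 6*s^2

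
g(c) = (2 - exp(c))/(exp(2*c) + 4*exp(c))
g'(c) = (2 - exp(c))*(-2*exp(2*c) - 4*exp(c))/(exp(2*c) + 4*exp(c))^2 - exp(c)/(exp(2*c) + 4*exp(c))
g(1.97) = -0.06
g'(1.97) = 0.02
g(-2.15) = 3.93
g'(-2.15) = -4.28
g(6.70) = -0.00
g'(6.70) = 0.00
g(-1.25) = 1.40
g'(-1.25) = -1.72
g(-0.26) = 0.33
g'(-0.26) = -0.60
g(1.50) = -0.07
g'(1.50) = -0.02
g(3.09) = -0.03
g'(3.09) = 0.03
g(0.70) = -0.00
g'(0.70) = -0.16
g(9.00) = 0.00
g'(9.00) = 0.00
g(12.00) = 0.00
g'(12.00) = 0.00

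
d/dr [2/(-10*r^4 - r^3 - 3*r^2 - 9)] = 2*r*(40*r^2 + 3*r + 6)/(10*r^4 + r^3 + 3*r^2 + 9)^2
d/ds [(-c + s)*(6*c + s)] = 5*c + 2*s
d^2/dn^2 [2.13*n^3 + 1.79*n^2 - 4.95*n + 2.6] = 12.78*n + 3.58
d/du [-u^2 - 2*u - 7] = -2*u - 2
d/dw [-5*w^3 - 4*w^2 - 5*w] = -15*w^2 - 8*w - 5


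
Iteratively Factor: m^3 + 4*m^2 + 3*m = (m)*(m^2 + 4*m + 3) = m*(m + 1)*(m + 3)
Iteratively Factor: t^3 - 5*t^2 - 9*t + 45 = (t + 3)*(t^2 - 8*t + 15) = (t - 3)*(t + 3)*(t - 5)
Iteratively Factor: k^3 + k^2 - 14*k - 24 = (k - 4)*(k^2 + 5*k + 6) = (k - 4)*(k + 3)*(k + 2)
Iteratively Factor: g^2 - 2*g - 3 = (g - 3)*(g + 1)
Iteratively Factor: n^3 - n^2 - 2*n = (n)*(n^2 - n - 2) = n*(n + 1)*(n - 2)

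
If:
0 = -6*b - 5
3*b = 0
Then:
No Solution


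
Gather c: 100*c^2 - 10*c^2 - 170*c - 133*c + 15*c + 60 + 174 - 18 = 90*c^2 - 288*c + 216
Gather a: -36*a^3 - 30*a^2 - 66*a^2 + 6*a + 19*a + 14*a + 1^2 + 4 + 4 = -36*a^3 - 96*a^2 + 39*a + 9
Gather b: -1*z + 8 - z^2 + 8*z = -z^2 + 7*z + 8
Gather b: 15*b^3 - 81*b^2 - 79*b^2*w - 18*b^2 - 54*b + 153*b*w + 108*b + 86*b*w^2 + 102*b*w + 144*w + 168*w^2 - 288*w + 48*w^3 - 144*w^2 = 15*b^3 + b^2*(-79*w - 99) + b*(86*w^2 + 255*w + 54) + 48*w^3 + 24*w^2 - 144*w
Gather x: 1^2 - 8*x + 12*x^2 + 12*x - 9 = 12*x^2 + 4*x - 8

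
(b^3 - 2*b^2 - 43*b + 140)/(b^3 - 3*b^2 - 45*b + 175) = (b - 4)/(b - 5)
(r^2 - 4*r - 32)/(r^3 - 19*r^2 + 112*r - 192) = (r + 4)/(r^2 - 11*r + 24)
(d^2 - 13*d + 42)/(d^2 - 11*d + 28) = (d - 6)/(d - 4)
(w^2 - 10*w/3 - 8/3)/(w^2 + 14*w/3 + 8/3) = (w - 4)/(w + 4)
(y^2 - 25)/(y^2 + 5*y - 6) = (y^2 - 25)/(y^2 + 5*y - 6)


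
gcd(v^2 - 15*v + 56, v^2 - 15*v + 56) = v^2 - 15*v + 56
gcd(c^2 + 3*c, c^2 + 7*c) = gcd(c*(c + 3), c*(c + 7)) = c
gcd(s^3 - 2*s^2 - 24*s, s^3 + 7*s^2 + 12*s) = s^2 + 4*s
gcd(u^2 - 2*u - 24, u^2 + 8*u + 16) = u + 4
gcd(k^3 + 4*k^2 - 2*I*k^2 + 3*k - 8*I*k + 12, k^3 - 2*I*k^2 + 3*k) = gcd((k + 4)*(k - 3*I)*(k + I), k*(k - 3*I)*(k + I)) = k^2 - 2*I*k + 3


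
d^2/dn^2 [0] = 0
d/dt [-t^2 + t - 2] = 1 - 2*t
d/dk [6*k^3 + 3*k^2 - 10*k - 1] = 18*k^2 + 6*k - 10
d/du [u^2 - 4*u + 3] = 2*u - 4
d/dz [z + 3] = 1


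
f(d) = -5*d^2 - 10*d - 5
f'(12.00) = -130.00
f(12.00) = -845.00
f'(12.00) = -130.00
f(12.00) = -845.00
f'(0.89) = -18.90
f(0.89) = -17.86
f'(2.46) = -34.60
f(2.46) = -59.86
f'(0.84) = -18.40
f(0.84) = -16.93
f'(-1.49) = 4.90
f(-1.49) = -1.20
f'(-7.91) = 69.10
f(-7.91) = -238.74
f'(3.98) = -49.80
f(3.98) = -124.00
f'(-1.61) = 6.10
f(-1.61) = -1.86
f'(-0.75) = -2.50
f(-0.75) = -0.31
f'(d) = -10*d - 10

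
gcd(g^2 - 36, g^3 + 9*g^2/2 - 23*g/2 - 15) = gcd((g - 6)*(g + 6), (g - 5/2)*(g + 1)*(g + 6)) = g + 6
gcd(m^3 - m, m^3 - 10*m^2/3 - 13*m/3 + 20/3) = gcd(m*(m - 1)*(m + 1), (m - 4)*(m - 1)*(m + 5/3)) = m - 1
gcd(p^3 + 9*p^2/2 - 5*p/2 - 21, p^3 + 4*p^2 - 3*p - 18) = p^2 + p - 6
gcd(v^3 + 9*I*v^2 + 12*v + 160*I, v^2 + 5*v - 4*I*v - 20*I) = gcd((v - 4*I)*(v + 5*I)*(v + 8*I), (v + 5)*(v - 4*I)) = v - 4*I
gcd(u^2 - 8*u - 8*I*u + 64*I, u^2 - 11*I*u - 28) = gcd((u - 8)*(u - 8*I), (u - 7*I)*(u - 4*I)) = 1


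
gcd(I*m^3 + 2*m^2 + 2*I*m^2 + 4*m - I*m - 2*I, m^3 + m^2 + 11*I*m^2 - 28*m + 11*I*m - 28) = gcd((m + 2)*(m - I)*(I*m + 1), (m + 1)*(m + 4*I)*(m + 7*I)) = 1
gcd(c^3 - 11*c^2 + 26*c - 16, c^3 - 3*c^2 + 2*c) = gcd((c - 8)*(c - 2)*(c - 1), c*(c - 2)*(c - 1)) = c^2 - 3*c + 2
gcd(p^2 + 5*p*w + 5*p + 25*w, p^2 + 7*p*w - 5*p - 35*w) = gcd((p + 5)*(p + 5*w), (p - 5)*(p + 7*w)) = 1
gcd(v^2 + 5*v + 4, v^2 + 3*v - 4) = v + 4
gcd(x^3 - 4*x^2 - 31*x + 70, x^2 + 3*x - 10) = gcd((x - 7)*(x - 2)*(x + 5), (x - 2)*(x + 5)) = x^2 + 3*x - 10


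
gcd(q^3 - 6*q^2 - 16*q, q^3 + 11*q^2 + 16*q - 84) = 1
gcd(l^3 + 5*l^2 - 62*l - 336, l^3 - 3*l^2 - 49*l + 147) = l + 7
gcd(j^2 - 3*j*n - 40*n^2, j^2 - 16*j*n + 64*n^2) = j - 8*n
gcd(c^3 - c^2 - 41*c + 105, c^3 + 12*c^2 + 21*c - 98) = c + 7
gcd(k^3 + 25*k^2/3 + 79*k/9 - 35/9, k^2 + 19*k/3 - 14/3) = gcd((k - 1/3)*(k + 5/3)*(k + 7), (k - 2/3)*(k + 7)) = k + 7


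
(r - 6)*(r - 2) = r^2 - 8*r + 12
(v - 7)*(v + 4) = v^2 - 3*v - 28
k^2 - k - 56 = (k - 8)*(k + 7)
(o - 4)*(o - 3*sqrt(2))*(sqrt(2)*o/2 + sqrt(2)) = sqrt(2)*o^3/2 - 3*o^2 - sqrt(2)*o^2 - 4*sqrt(2)*o + 6*o + 24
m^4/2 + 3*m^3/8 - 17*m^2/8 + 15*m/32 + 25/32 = (m/2 + 1/4)*(m - 5/4)*(m - 1)*(m + 5/2)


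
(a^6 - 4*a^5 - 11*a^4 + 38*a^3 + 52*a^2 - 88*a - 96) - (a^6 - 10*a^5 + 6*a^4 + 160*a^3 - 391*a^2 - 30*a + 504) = 6*a^5 - 17*a^4 - 122*a^3 + 443*a^2 - 58*a - 600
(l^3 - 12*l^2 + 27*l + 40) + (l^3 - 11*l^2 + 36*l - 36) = 2*l^3 - 23*l^2 + 63*l + 4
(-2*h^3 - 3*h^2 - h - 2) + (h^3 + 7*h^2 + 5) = -h^3 + 4*h^2 - h + 3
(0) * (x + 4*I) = 0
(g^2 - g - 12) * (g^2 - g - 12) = g^4 - 2*g^3 - 23*g^2 + 24*g + 144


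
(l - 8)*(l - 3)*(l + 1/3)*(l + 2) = l^4 - 26*l^3/3 - l^2 + 146*l/3 + 16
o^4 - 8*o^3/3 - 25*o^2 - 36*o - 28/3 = (o - 7)*(o + 1/3)*(o + 2)^2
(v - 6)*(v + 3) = v^2 - 3*v - 18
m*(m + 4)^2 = m^3 + 8*m^2 + 16*m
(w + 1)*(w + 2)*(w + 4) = w^3 + 7*w^2 + 14*w + 8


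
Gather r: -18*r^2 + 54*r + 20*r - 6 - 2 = -18*r^2 + 74*r - 8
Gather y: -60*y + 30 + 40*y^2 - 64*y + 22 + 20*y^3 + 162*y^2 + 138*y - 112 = 20*y^3 + 202*y^2 + 14*y - 60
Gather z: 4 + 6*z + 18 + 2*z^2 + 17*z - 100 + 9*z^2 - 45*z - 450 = 11*z^2 - 22*z - 528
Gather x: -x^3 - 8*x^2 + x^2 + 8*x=-x^3 - 7*x^2 + 8*x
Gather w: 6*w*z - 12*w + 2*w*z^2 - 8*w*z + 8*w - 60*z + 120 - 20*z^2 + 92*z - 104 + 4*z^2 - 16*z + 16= w*(2*z^2 - 2*z - 4) - 16*z^2 + 16*z + 32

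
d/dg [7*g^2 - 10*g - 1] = 14*g - 10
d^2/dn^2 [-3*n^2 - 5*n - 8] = -6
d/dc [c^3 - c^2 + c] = 3*c^2 - 2*c + 1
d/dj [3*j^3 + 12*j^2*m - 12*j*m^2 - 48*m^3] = 9*j^2 + 24*j*m - 12*m^2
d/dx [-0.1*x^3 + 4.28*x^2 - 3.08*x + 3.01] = -0.3*x^2 + 8.56*x - 3.08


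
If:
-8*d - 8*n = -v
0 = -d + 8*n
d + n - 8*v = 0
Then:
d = 0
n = 0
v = 0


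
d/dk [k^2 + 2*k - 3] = 2*k + 2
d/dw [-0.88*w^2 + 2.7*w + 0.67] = 2.7 - 1.76*w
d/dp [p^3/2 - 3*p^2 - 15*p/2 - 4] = 3*p^2/2 - 6*p - 15/2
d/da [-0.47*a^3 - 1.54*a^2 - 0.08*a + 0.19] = -1.41*a^2 - 3.08*a - 0.08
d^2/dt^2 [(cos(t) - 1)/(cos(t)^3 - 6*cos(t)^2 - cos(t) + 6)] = (-4*sin(t)^4 + 51*sin(t)^2 + 45*cos(t)/4 + 15*cos(3*t)/4 + 15)/((cos(t) - 6)^3*(cos(t) + 1)^3)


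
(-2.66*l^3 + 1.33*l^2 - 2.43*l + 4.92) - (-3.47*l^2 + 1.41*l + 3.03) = -2.66*l^3 + 4.8*l^2 - 3.84*l + 1.89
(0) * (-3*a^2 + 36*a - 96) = 0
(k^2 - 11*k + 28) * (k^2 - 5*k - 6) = k^4 - 16*k^3 + 77*k^2 - 74*k - 168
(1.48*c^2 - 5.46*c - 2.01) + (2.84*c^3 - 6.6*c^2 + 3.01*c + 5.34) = 2.84*c^3 - 5.12*c^2 - 2.45*c + 3.33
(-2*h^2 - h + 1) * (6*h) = -12*h^3 - 6*h^2 + 6*h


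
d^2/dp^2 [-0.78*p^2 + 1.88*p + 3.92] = -1.56000000000000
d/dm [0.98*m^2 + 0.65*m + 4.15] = 1.96*m + 0.65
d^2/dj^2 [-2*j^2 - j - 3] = -4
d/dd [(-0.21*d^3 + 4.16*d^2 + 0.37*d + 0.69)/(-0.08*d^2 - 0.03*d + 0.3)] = (0.0168*d^4 + 0.0126000000000001*d^3 - 0.2842*d^2 + 2.6064*d + 0.1317)/(0.0064*d^4 + 0.0048*d^3 - 0.0471*d^2 - 0.018*d + 0.09)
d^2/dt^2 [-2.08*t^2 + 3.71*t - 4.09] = -4.16000000000000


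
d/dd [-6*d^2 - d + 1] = -12*d - 1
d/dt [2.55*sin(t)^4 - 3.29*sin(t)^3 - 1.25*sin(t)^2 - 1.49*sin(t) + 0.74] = (10.2*sin(t)^3 - 9.87*sin(t)^2 - 2.5*sin(t) - 1.49)*cos(t)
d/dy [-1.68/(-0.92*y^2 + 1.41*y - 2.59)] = (2.3688 - 3.0912*y)/(0.92*y^2 - 1.41*y + 2.59)^2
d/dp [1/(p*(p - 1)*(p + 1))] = (1 - 3*p^2)/(p^6 - 2*p^4 + p^2)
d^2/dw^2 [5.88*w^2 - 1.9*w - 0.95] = 11.7600000000000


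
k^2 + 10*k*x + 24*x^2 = (k + 4*x)*(k + 6*x)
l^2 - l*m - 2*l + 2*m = (l - 2)*(l - m)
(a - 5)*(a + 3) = a^2 - 2*a - 15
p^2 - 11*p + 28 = (p - 7)*(p - 4)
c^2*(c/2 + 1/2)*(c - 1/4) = c^4/2 + 3*c^3/8 - c^2/8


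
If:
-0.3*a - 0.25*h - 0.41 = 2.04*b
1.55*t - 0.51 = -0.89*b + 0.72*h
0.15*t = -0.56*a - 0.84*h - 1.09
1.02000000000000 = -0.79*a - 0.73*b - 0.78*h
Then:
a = -0.02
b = -0.05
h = -1.24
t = -0.22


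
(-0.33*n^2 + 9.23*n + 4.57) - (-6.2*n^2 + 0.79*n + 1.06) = 5.87*n^2 + 8.44*n + 3.51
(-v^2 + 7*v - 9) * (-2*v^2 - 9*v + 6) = 2*v^4 - 5*v^3 - 51*v^2 + 123*v - 54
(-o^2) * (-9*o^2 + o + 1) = 9*o^4 - o^3 - o^2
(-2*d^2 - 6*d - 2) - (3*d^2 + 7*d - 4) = -5*d^2 - 13*d + 2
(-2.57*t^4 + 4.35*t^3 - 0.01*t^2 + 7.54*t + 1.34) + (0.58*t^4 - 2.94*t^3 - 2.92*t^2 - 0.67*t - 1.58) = -1.99*t^4 + 1.41*t^3 - 2.93*t^2 + 6.87*t - 0.24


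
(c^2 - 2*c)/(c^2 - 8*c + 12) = c/(c - 6)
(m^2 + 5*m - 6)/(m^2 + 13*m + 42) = (m - 1)/(m + 7)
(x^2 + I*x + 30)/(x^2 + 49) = (x^2 + I*x + 30)/(x^2 + 49)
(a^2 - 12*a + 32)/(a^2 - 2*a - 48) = (a - 4)/(a + 6)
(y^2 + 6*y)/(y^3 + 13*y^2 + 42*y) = 1/(y + 7)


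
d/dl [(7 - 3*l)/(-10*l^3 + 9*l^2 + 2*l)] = (-60*l^3 + 237*l^2 - 126*l - 14)/(l^2*(100*l^4 - 180*l^3 + 41*l^2 + 36*l + 4))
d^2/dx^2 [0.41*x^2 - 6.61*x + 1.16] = 0.820000000000000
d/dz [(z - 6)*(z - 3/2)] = 2*z - 15/2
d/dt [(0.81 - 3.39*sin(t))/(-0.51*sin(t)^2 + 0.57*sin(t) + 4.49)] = (-1.7289*sin(t)^2 + 0.8262*sin(t) - 15.6828)*cos(t)/(0.2601*sin(t)^4 - 0.5814*sin(t)^3 - 4.2549*sin(t)^2 + 5.1186*sin(t) + 20.1601)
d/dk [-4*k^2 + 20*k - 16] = 20 - 8*k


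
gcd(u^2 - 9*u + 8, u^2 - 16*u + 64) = u - 8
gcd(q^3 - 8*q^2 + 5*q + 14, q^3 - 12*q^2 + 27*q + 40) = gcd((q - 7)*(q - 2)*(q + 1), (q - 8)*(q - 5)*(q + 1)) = q + 1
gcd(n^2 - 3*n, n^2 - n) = n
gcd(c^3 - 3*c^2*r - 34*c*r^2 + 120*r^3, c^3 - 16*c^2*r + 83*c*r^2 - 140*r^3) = c^2 - 9*c*r + 20*r^2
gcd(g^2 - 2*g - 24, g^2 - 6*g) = g - 6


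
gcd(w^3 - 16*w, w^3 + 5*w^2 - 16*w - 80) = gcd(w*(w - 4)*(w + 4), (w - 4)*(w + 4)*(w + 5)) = w^2 - 16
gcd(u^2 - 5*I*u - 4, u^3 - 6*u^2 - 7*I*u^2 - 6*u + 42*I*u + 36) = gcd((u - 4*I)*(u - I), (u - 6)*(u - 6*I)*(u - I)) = u - I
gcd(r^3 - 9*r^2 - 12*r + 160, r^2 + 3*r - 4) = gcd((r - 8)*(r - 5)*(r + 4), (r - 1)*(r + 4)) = r + 4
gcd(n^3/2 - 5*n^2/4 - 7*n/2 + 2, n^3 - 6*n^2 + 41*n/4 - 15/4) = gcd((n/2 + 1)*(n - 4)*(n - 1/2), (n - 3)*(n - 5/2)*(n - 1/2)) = n - 1/2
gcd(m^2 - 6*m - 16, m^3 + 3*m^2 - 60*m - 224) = m - 8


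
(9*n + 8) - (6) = 9*n + 2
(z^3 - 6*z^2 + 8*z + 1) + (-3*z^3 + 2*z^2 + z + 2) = -2*z^3 - 4*z^2 + 9*z + 3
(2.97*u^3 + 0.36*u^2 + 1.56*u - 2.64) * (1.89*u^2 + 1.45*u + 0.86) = 5.6133*u^5 + 4.9869*u^4 + 6.0246*u^3 - 2.418*u^2 - 2.4864*u - 2.2704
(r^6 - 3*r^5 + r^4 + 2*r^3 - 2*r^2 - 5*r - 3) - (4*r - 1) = r^6 - 3*r^5 + r^4 + 2*r^3 - 2*r^2 - 9*r - 2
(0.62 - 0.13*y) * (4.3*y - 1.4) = -0.559*y^2 + 2.848*y - 0.868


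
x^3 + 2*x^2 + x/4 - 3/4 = (x - 1/2)*(x + 1)*(x + 3/2)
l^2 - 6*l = l*(l - 6)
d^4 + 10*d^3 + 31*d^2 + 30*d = d*(d + 2)*(d + 3)*(d + 5)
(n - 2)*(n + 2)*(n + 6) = n^3 + 6*n^2 - 4*n - 24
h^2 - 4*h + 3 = (h - 3)*(h - 1)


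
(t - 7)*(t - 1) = t^2 - 8*t + 7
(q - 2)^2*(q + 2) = q^3 - 2*q^2 - 4*q + 8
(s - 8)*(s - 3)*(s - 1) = s^3 - 12*s^2 + 35*s - 24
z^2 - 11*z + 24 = (z - 8)*(z - 3)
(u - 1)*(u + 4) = u^2 + 3*u - 4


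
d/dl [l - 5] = 1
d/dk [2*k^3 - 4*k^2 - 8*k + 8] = 6*k^2 - 8*k - 8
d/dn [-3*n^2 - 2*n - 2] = -6*n - 2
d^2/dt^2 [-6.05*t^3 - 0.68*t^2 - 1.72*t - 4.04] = -36.3*t - 1.36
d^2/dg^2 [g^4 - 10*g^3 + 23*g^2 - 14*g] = 12*g^2 - 60*g + 46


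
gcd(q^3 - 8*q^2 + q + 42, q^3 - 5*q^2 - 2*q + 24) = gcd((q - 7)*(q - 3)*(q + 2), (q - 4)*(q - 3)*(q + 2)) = q^2 - q - 6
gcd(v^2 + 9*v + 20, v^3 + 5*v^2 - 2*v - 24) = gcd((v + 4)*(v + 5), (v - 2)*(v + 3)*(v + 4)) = v + 4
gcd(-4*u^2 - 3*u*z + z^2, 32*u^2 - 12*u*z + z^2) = -4*u + z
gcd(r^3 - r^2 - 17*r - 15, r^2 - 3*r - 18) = r + 3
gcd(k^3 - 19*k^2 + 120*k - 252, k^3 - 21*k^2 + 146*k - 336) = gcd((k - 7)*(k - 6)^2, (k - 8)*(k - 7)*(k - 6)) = k^2 - 13*k + 42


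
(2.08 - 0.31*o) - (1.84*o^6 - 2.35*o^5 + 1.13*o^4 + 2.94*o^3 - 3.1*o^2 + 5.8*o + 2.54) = -1.84*o^6 + 2.35*o^5 - 1.13*o^4 - 2.94*o^3 + 3.1*o^2 - 6.11*o - 0.46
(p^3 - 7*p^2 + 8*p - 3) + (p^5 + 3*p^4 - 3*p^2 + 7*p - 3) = p^5 + 3*p^4 + p^3 - 10*p^2 + 15*p - 6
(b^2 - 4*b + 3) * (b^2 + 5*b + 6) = b^4 + b^3 - 11*b^2 - 9*b + 18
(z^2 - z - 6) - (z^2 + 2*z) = -3*z - 6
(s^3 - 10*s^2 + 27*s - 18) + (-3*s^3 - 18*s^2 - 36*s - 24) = -2*s^3 - 28*s^2 - 9*s - 42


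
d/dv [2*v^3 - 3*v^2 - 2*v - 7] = 6*v^2 - 6*v - 2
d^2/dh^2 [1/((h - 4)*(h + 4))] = 2*(3*h^2 + 16)/(h^6 - 48*h^4 + 768*h^2 - 4096)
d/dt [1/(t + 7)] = -1/(t + 7)^2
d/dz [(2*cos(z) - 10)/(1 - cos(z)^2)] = 2*(sin(z)^2 + 10*cos(z) - 2)/sin(z)^3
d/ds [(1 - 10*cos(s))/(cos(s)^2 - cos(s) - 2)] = (10*sin(s)^2 + 2*cos(s) - 31)*sin(s)/(sin(s)^2 + cos(s) + 1)^2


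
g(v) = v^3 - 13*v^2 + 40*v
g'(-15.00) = 1105.00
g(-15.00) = -6900.00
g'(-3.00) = 145.00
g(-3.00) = -264.00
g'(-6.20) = 316.52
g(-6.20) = -986.05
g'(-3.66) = 175.35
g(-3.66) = -369.57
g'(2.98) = -10.84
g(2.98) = 30.22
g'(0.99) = 17.20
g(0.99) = 27.83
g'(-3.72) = 178.24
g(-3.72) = -380.18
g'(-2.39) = 119.28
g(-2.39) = -183.51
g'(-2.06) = 106.29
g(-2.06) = -146.31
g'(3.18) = -12.34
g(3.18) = 27.90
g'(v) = 3*v^2 - 26*v + 40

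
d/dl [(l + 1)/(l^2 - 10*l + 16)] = (l^2 - 10*l - 2*(l - 5)*(l + 1) + 16)/(l^2 - 10*l + 16)^2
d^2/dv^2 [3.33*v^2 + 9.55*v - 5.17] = 6.66000000000000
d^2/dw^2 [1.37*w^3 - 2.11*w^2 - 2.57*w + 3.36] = 8.22*w - 4.22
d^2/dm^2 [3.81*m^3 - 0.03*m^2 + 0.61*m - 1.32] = 22.86*m - 0.06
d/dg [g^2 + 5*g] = 2*g + 5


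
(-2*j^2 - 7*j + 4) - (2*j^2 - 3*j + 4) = -4*j^2 - 4*j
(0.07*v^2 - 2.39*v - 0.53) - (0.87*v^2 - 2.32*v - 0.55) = -0.8*v^2 - 0.0700000000000003*v + 0.02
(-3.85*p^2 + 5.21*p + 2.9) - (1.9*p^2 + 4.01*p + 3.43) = -5.75*p^2 + 1.2*p - 0.53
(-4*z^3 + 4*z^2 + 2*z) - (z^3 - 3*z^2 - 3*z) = -5*z^3 + 7*z^2 + 5*z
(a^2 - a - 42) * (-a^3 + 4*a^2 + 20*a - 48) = -a^5 + 5*a^4 + 58*a^3 - 236*a^2 - 792*a + 2016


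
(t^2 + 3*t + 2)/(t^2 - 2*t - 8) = (t + 1)/(t - 4)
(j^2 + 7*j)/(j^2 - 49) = j/(j - 7)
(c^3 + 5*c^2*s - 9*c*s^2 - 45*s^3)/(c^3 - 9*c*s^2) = (c + 5*s)/c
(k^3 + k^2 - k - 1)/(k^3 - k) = (k + 1)/k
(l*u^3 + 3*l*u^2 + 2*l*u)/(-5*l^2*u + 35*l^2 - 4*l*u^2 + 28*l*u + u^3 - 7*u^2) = l*u*(u^2 + 3*u + 2)/(-5*l^2*u + 35*l^2 - 4*l*u^2 + 28*l*u + u^3 - 7*u^2)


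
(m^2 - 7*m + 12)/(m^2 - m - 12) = (m - 3)/(m + 3)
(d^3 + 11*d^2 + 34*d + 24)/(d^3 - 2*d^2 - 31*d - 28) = (d + 6)/(d - 7)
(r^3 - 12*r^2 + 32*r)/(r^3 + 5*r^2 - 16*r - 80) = r*(r - 8)/(r^2 + 9*r + 20)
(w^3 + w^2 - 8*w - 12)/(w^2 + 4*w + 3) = (w^3 + w^2 - 8*w - 12)/(w^2 + 4*w + 3)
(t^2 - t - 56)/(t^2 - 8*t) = (t + 7)/t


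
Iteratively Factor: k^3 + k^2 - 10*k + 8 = (k + 4)*(k^2 - 3*k + 2) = (k - 2)*(k + 4)*(k - 1)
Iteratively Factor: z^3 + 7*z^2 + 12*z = (z + 3)*(z^2 + 4*z) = z*(z + 3)*(z + 4)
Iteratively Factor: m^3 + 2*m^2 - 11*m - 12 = (m - 3)*(m^2 + 5*m + 4) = (m - 3)*(m + 4)*(m + 1)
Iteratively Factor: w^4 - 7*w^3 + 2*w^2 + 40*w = (w - 4)*(w^3 - 3*w^2 - 10*w) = (w - 5)*(w - 4)*(w^2 + 2*w) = w*(w - 5)*(w - 4)*(w + 2)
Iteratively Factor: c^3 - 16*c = (c + 4)*(c^2 - 4*c) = c*(c + 4)*(c - 4)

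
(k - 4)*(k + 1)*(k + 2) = k^3 - k^2 - 10*k - 8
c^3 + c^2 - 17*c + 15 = (c - 3)*(c - 1)*(c + 5)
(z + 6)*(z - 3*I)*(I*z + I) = I*z^3 + 3*z^2 + 7*I*z^2 + 21*z + 6*I*z + 18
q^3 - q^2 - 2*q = q*(q - 2)*(q + 1)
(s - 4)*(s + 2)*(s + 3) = s^3 + s^2 - 14*s - 24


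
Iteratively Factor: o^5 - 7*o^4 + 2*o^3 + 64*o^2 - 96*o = (o + 3)*(o^4 - 10*o^3 + 32*o^2 - 32*o) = (o - 4)*(o + 3)*(o^3 - 6*o^2 + 8*o) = (o - 4)^2*(o + 3)*(o^2 - 2*o) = (o - 4)^2*(o - 2)*(o + 3)*(o)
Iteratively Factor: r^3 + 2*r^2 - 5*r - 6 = (r - 2)*(r^2 + 4*r + 3) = (r - 2)*(r + 3)*(r + 1)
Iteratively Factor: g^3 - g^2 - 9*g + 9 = (g + 3)*(g^2 - 4*g + 3) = (g - 3)*(g + 3)*(g - 1)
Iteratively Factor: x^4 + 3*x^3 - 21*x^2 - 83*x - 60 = (x + 4)*(x^3 - x^2 - 17*x - 15) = (x + 1)*(x + 4)*(x^2 - 2*x - 15) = (x - 5)*(x + 1)*(x + 4)*(x + 3)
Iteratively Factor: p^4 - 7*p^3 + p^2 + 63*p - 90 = (p - 2)*(p^3 - 5*p^2 - 9*p + 45) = (p - 3)*(p - 2)*(p^2 - 2*p - 15) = (p - 5)*(p - 3)*(p - 2)*(p + 3)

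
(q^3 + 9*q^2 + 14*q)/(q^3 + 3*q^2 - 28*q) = (q + 2)/(q - 4)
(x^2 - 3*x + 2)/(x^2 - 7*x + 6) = (x - 2)/(x - 6)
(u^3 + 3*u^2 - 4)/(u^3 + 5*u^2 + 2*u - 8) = (u + 2)/(u + 4)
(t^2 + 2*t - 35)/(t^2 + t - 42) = (t - 5)/(t - 6)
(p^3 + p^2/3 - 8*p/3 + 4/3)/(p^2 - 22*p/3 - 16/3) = (-3*p^3 - p^2 + 8*p - 4)/(-3*p^2 + 22*p + 16)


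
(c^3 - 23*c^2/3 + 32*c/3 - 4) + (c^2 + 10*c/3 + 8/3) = c^3 - 20*c^2/3 + 14*c - 4/3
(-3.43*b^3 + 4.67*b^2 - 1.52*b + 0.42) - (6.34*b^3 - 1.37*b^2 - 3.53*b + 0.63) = -9.77*b^3 + 6.04*b^2 + 2.01*b - 0.21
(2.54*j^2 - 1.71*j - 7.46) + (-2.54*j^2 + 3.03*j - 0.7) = 1.32*j - 8.16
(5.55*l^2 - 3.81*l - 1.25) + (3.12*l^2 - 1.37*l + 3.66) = 8.67*l^2 - 5.18*l + 2.41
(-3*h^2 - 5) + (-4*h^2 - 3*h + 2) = -7*h^2 - 3*h - 3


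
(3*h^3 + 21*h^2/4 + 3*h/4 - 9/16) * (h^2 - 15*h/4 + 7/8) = 3*h^5 - 6*h^4 - 261*h^3/16 + 39*h^2/32 + 177*h/64 - 63/128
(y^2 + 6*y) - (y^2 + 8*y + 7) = -2*y - 7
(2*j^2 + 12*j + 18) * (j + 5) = 2*j^3 + 22*j^2 + 78*j + 90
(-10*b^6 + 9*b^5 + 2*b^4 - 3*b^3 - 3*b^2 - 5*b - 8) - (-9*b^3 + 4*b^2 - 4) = -10*b^6 + 9*b^5 + 2*b^4 + 6*b^3 - 7*b^2 - 5*b - 4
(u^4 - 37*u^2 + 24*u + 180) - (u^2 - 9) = u^4 - 38*u^2 + 24*u + 189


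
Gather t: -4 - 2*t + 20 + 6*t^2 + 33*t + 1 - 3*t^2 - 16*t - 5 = 3*t^2 + 15*t + 12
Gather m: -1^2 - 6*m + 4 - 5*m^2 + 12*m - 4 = -5*m^2 + 6*m - 1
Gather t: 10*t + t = 11*t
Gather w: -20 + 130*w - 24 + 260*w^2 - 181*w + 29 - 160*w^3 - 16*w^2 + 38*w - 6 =-160*w^3 + 244*w^2 - 13*w - 21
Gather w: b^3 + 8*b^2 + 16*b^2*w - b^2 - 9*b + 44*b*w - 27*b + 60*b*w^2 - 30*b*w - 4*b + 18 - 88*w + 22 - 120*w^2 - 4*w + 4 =b^3 + 7*b^2 - 40*b + w^2*(60*b - 120) + w*(16*b^2 + 14*b - 92) + 44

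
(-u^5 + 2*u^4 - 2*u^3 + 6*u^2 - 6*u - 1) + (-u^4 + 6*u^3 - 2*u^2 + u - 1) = -u^5 + u^4 + 4*u^3 + 4*u^2 - 5*u - 2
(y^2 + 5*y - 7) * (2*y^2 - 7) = 2*y^4 + 10*y^3 - 21*y^2 - 35*y + 49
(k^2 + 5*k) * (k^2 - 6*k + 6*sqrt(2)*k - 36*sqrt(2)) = k^4 - k^3 + 6*sqrt(2)*k^3 - 30*k^2 - 6*sqrt(2)*k^2 - 180*sqrt(2)*k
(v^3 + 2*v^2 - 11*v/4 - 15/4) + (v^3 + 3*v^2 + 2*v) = 2*v^3 + 5*v^2 - 3*v/4 - 15/4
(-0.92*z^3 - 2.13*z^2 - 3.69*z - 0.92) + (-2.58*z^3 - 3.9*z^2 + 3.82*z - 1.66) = -3.5*z^3 - 6.03*z^2 + 0.13*z - 2.58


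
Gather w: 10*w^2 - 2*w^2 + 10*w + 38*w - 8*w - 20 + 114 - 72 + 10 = 8*w^2 + 40*w + 32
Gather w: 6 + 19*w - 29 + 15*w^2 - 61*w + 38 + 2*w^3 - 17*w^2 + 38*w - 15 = 2*w^3 - 2*w^2 - 4*w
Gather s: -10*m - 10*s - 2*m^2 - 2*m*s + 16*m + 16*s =-2*m^2 + 6*m + s*(6 - 2*m)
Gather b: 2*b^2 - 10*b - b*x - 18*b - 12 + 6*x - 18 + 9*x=2*b^2 + b*(-x - 28) + 15*x - 30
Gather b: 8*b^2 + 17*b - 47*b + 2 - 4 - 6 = 8*b^2 - 30*b - 8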